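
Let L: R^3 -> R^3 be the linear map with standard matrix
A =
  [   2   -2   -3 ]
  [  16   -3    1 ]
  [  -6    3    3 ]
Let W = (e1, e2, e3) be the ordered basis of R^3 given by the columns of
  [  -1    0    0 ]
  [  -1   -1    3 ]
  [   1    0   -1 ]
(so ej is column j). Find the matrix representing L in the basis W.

With P the matrix whose columns are e1, ..., e3, [L]_W = P^(-1) A P.
Column by column: L(e1) = A e1 = <-3, -12, 6>; its W-coordinates <3, 0, -3> give column 1.
Continuing for each basis vector yields [L]_W = [[3, -2, 3], [0, 2, -2], [-3, 1, -3]].

[[3, -2, 3], [0, 2, -2], [-3, 1, -3]]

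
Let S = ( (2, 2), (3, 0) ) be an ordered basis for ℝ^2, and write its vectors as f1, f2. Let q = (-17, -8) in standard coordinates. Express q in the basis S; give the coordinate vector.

(-4, -3)

We seek scalars with c_1 f1 + c_2 f2 = q; equivalently solve M c = q where the columns of M are f1, f2.
System: 2c_1 + 3c_2 = -17, 2c_1 + 0c_2 = -8; solving gives c_1 = -4, c_2 = -3.
Check: -4f1 - 3f2 = (-17, -8).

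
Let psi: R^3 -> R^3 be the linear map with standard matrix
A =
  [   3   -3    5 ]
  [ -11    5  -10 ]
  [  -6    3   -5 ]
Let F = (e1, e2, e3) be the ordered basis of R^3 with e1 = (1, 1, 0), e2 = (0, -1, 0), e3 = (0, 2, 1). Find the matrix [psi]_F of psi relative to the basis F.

[[0, 3, -1], [0, 2, 1], [-3, -3, 1]]

The j-th column of [psi]_F is [psi(ej)]_F.
psi(e1) = A e1 = (0, -6, -3) = 0·e1 + 0·e2 - 3e3, so column 1 is (0, 0, -3).
Repeating for e2, e3 and assembling the columns gives [[0, 3, -1], [0, 2, 1], [-3, -3, 1]].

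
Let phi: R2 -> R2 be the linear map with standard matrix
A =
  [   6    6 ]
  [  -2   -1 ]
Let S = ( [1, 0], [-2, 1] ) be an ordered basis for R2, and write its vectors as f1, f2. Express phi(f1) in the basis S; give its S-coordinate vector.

Column 1 of [phi]_S is the S-coordinate vector of phi(f1).
In standard coordinates phi(f1) = A f1 = [6, -2].
Converting to S: [6, -2] = 2f1 - 2f2, so the coordinate vector is [2, -2].

[2, -2]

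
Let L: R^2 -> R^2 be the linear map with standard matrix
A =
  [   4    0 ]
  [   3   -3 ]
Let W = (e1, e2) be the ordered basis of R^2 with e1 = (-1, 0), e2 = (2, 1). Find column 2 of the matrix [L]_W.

(-2, 3)

Column 2 of [L]_W is the W-coordinate vector of L(e2).
In standard coordinates L(e2) = A e2 = (8, 3).
Converting to W: (8, 3) = -2e1 + 3e2, so the coordinate vector is (-2, 3).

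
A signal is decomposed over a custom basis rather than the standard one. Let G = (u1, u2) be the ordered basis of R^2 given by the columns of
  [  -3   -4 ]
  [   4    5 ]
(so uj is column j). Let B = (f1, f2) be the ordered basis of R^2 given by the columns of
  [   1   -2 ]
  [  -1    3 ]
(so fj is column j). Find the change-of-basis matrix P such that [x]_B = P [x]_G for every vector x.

[[-1, -2], [1, 1]]

Column j of P is [uj]_B, since P maps G-coordinates to B-coordinates.
Expressing u1 in B: u1 = -f1 + f2, so column 1 of P is (-1, 1).
Doing the same for each uj gives P = [[-1, -2], [1, 1]].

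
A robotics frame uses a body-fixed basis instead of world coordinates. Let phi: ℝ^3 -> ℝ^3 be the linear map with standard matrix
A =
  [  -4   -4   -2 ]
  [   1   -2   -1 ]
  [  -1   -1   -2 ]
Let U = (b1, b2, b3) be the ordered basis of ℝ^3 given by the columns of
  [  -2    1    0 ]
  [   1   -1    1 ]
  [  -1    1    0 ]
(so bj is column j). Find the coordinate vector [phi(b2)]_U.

Column 2 of [phi]_U is the U-coordinate vector of phi(b2).
In standard coordinates phi(b2) = A b2 = <-2, 2, -2>.
Converting to U: <-2, 2, -2> = 0·b1 - 2b2 + 0·b3, so the coordinate vector is <0, -2, 0>.

<0, -2, 0>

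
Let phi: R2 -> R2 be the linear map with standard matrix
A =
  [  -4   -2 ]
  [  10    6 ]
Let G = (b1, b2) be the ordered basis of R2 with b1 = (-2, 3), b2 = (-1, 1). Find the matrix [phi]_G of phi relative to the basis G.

[[0, -2], [-2, 2]]

With P the matrix whose columns are b1, b2, [phi]_G = P^(-1) A P.
Column by column: phi(b1) = A b1 = (2, -2); its G-coordinates (0, -2) give column 1.
Continuing for each basis vector yields [phi]_G = [[0, -2], [-2, 2]].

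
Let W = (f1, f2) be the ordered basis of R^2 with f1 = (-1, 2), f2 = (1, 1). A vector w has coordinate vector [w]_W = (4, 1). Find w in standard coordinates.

By definition w = 4f1 + f2.
Summing componentwise gives (-3, 9).

(-3, 9)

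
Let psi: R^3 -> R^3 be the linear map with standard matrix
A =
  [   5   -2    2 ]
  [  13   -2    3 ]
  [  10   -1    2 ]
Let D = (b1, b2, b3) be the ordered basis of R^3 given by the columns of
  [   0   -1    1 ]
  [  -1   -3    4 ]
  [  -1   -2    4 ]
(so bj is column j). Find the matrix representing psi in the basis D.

[[1, 3, 0], [0, 2, -3], [0, -1, 2]]

The j-th column of [psi]_D is [psi(bj)]_D.
psi(b1) = A b1 = [0, -1, -1] = b1 + 0·b2 + 0·b3, so column 1 is [1, 0, 0].
Repeating for b2, b3 and assembling the columns gives [[1, 3, 0], [0, 2, -3], [0, -1, 2]].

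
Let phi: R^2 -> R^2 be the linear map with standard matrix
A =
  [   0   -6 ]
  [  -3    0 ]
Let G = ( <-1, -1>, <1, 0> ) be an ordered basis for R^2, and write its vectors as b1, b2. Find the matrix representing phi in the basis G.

[[-3, 3], [3, 3]]

The j-th column of [phi]_G is [phi(bj)]_G.
phi(b1) = A b1 = <6, 3> = -3b1 + 3b2, so column 1 is <-3, 3>.
Repeating for b2 and assembling the columns gives [[-3, 3], [3, 3]].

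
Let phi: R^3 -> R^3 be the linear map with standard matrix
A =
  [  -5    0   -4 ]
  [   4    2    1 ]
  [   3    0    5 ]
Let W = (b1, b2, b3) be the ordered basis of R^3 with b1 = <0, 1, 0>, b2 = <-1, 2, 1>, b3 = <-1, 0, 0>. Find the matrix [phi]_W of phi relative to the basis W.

[[2, -3, 2], [0, 2, -3], [0, -3, -2]]

Let P have columns b1, ..., b3. Then [phi]_W = P^(-1) A P.
Here det P = -1, so P^(-1) is integer; computing A P first and then P^(-1)(A P) gives [[2, -3, 2], [0, 2, -3], [0, -3, -2]].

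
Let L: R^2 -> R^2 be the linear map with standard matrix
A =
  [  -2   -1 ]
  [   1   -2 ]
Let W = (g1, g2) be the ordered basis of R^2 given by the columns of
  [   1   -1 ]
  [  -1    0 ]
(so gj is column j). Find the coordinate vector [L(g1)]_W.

Compute L(g1) = A g1 = <-1, 3> in standard coordinates.
Then write this in W-coordinates: solve for y in y_1 g1 + y_2 g2 = <-1, 3>.
This gives y = <-3, -2>, which is column 1 of [L]_W.

<-3, -2>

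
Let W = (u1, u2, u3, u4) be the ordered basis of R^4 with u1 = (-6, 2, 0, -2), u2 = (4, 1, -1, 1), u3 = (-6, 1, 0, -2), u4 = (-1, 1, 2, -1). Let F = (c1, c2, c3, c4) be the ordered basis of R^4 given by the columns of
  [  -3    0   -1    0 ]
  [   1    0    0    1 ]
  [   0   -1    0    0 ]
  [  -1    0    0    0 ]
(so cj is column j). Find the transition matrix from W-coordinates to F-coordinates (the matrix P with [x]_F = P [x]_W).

[[2, -1, 2, 1], [0, 1, 0, -2], [0, -1, 0, -2], [0, 2, -1, 0]]

Let M have columns uj and N have columns cj. Then for every x, N [x]_F = x = M [x]_W, so P = N^(-1) M.
Since det N = 1, N^(-1) has integer entries; multiplying gives P = [[2, -1, 2, 1], [0, 1, 0, -2], [0, -1, 0, -2], [0, 2, -1, 0]].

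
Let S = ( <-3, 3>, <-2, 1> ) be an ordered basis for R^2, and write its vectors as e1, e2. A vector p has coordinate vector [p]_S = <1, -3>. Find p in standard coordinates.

<3, 0>

p = M [p]_S, where M has columns e1, e2.
Carrying out the matrix-vector product, p = <3, 0>.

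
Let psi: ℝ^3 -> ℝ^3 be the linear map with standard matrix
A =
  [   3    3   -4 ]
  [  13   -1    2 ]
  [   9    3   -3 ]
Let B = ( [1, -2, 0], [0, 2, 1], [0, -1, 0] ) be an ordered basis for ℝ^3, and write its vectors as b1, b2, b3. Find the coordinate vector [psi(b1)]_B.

Column 1 of [psi]_B is the B-coordinate vector of psi(b1).
In standard coordinates psi(b1) = A b1 = [-3, 15, 3].
Converting to B: [-3, 15, 3] = -3b1 + 3b2 - 3b3, so the coordinate vector is [-3, 3, -3].

[-3, 3, -3]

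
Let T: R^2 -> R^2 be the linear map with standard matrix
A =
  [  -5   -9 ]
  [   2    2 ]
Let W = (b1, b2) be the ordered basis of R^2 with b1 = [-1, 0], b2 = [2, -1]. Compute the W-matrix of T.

Let P have columns b1, b2. Then [T]_W = P^(-1) A P.
Here det P = 1, so P^(-1) is integer; computing A P first and then P^(-1)(A P) gives [[-1, -3], [2, -2]].

[[-1, -3], [2, -2]]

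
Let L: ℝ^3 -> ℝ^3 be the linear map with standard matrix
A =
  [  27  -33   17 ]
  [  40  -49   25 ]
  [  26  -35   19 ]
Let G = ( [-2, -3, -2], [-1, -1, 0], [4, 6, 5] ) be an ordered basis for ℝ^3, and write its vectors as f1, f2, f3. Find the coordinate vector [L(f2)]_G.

[3, 0, 3]

Compute L(f2) = A f2 = [6, 9, 9] in standard coordinates.
Then write this in G-coordinates: solve for y in y_1 f1 + ... + y_3 f3 = [6, 9, 9].
This gives y = [3, 0, 3], which is column 2 of [L]_G.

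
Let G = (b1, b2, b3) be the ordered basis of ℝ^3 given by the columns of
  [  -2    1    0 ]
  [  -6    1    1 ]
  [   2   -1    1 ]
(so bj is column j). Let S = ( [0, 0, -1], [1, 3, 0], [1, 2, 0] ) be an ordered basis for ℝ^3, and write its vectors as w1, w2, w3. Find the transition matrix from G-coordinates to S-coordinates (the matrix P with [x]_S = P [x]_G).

[[-2, 1, -1], [-2, -1, 1], [0, 2, -1]]

Take x = bj: its G-coordinates are the j-th standard unit vector, so P e_j — column j of P — equals [bj]_S.
b1 = -2w1 - 2w2 + 0·w3, giving column 1 = [-2, -2, 0]; repeating for each j gives P = [[-2, 1, -1], [-2, -1, 1], [0, 2, -1]].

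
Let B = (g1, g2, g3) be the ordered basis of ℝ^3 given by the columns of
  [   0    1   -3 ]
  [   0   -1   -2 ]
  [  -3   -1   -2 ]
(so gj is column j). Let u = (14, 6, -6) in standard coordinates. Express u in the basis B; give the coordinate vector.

(4, 2, -4)

We seek scalars with c_1 g1 + ... + c_3 g3 = u; equivalently solve M c = u where the columns of M are g1, ..., g3.
Solving this 3x3 system gives c = (4, 2, -4).
Check: 4g1 + 2g2 - 4g3 = (14, 6, -6).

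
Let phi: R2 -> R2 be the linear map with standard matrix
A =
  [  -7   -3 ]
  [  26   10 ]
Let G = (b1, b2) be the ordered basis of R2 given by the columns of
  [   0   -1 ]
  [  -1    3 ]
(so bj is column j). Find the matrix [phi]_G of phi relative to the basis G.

The j-th column of [phi]_G is [phi(bj)]_G.
phi(b1) = A b1 = (3, -10) = b1 - 3b2, so column 1 is (1, -3).
Repeating for b2 and assembling the columns gives [[1, 2], [-3, 2]].

[[1, 2], [-3, 2]]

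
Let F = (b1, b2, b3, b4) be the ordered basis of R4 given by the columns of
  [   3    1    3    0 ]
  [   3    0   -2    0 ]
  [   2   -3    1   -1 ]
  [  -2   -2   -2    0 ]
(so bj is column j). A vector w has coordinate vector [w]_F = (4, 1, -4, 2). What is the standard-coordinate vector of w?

(1, 20, -1, -2)

The coordinates say w = 4b1 + b2 - 4b3 + 2b4; adding the scaled basis vectors gives (1, 20, -1, -2).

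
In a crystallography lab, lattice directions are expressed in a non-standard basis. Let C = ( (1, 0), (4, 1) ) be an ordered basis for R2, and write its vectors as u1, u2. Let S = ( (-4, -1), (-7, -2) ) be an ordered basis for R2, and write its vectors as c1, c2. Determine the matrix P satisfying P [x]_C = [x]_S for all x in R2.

[[-2, -1], [1, 0]]

Take x = uj: its C-coordinates are the j-th standard unit vector, so P e_j — column j of P — equals [uj]_S.
u1 = -2c1 + c2, giving column 1 = (-2, 1); repeating for each j gives P = [[-2, -1], [1, 0]].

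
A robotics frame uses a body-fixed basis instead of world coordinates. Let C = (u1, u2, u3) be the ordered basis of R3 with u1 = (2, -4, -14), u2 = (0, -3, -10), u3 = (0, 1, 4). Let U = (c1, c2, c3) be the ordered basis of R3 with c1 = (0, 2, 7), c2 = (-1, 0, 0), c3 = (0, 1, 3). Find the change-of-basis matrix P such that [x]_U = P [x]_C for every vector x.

[[-2, -1, 1], [-2, 0, 0], [0, -1, -1]]

Let M have columns uj and N have columns cj. Then for every x, N [x]_U = x = M [x]_C, so P = N^(-1) M.
Since det N = -1, N^(-1) has integer entries; multiplying gives P = [[-2, -1, 1], [-2, 0, 0], [0, -1, -1]].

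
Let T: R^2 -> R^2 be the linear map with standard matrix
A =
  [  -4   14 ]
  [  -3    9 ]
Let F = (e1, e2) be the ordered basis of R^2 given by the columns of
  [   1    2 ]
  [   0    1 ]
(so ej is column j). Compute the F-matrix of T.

[[2, 0], [-3, 3]]

Let P have columns e1, e2. Then [T]_F = P^(-1) A P.
Here det P = 1, so P^(-1) is integer; computing A P first and then P^(-1)(A P) gives [[2, 0], [-3, 3]].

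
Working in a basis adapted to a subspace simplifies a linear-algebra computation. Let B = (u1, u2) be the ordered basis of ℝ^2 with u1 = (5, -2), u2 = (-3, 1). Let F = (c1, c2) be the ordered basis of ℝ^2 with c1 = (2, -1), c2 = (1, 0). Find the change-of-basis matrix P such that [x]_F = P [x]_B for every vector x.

Column j of P is [uj]_F, since P maps B-coordinates to F-coordinates.
Expressing u1 in F: u1 = 2c1 + c2, so column 1 of P is (2, 1).
Doing the same for each uj gives P = [[2, -1], [1, -1]].

[[2, -1], [1, -1]]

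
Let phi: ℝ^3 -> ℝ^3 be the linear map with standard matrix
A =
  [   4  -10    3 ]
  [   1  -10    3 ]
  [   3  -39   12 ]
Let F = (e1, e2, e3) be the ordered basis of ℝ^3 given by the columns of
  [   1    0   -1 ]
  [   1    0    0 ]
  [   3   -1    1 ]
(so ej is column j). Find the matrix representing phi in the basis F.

[[0, -3, 2], [-3, 3, 0], [-3, 0, 3]]

Let P have columns e1, ..., e3. Then [phi]_F = P^(-1) A P.
Here det P = 1, so P^(-1) is integer; computing A P first and then P^(-1)(A P) gives [[0, -3, 2], [-3, 3, 0], [-3, 0, 3]].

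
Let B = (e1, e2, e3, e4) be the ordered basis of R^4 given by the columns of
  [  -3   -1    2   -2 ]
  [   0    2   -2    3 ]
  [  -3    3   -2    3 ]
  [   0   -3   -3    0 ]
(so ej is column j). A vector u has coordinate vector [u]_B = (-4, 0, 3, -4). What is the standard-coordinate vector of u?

(26, -18, -6, -9)

The coordinates say u = -4e1 + 0·e2 + 3e3 - 4e4; adding the scaled basis vectors gives (26, -18, -6, -9).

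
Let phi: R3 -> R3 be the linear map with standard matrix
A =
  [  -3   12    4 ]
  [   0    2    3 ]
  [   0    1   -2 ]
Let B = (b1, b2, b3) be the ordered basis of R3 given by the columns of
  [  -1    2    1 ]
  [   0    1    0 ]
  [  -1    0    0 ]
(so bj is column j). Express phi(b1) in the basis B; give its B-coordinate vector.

<-2, -3, 3>

Compute phi(b1) = A b1 = <-1, -3, 2> in standard coordinates.
Then write this in B-coordinates: solve for y in y_1 b1 + ... + y_3 b3 = <-1, -3, 2>.
This gives y = <-2, -3, 3>, which is column 1 of [phi]_B.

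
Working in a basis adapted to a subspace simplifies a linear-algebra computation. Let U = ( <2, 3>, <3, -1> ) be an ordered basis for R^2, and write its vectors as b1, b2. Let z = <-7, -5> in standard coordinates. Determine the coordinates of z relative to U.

<-2, -1>

We seek scalars with c_1 b1 + c_2 b2 = z; equivalently solve M c = z where the columns of M are b1, b2.
System: 2c_1 + 3c_2 = -7, 3c_1 - c_2 = -5; solving gives c_1 = -2, c_2 = -1.
Check: -2b1 - b2 = <-7, -5>.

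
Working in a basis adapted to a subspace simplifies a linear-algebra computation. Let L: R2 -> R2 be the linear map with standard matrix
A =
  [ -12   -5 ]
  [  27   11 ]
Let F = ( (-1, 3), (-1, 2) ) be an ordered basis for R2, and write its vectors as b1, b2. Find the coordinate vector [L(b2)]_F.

(-1, -1)

Compute L(b2) = A b2 = (2, -5) in standard coordinates.
Then write this in F-coordinates: solve for y in y_1 b1 + y_2 b2 = (2, -5).
This gives y = (-1, -1), which is column 2 of [L]_F.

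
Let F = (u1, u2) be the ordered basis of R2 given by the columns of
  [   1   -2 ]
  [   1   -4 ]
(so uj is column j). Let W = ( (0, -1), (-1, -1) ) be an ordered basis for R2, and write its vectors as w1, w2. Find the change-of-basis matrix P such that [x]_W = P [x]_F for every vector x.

[[0, 2], [-1, 2]]

Column j of P is [uj]_W, since P maps F-coordinates to W-coordinates.
Expressing u1 in W: u1 = 0·w1 - w2, so column 1 of P is (0, -1).
Doing the same for each uj gives P = [[0, 2], [-1, 2]].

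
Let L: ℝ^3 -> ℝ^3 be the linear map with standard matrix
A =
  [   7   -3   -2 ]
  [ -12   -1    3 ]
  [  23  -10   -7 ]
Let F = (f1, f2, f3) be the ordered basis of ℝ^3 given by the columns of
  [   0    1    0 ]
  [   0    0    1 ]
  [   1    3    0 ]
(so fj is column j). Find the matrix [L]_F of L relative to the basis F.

Let P have columns f1, ..., f3. Then [L]_F = P^(-1) A P.
Here det P = 1, so P^(-1) is integer; computing A P first and then P^(-1)(A P) gives [[-1, -1, -1], [-2, 1, -3], [3, -3, -1]].

[[-1, -1, -1], [-2, 1, -3], [3, -3, -1]]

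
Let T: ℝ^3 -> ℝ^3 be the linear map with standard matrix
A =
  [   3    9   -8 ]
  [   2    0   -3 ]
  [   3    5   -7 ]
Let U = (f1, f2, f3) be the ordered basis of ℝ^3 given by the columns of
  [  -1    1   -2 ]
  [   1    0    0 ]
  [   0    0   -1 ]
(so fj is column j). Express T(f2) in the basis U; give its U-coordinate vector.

[2, -1, -3]

Column 2 of [T]_U is the U-coordinate vector of T(f2).
In standard coordinates T(f2) = A f2 = [3, 2, 3].
Converting to U: [3, 2, 3] = 2f1 - f2 - 3f3, so the coordinate vector is [2, -1, -3].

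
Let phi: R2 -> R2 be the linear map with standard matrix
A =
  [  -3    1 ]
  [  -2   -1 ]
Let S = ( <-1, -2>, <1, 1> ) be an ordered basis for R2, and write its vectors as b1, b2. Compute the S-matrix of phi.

[[-3, 1], [-2, -1]]

The j-th column of [phi]_S is [phi(bj)]_S.
phi(b1) = A b1 = <1, 4> = -3b1 - 2b2, so column 1 is <-3, -2>.
Repeating for b2 and assembling the columns gives [[-3, 1], [-2, -1]].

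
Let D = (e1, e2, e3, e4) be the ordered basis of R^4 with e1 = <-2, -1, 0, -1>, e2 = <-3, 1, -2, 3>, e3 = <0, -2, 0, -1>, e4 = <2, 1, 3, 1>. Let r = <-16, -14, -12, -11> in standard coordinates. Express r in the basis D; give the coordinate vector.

<4, 0, 3, -4>

Write r = c_1 e1 + ... + c_4 e4 and solve for the c_i.
Gaussian elimination on [M | r] yields c = (4, 0, 3, -4).
Check: 4e1 + 0·e2 + 3e3 - 4e4 = <-16, -14, -12, -11>.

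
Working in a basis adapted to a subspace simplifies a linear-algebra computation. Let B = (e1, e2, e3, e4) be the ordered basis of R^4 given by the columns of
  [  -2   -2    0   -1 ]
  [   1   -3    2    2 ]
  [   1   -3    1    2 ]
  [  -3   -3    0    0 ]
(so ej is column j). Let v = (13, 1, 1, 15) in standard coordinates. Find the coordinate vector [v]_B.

We seek scalars with c_1 e1 + ... + c_4 e4 = v; equivalently solve M c = v where the columns of M are e1, ..., e4.
Gaussian elimination on [M | v] yields c = (-2, -3, 0, -3).
Check: -2e1 - 3e2 + 0·e3 - 3e4 = (13, 1, 1, 15).

(-2, -3, 0, -3)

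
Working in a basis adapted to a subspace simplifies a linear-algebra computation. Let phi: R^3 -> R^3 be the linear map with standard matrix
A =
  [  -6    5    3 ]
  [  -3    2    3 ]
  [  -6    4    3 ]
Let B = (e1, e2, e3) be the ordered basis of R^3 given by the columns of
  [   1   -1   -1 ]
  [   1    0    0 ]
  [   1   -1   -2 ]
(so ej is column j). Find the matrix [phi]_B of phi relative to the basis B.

[[2, 0, -3], [-1, -3, -3], [1, 0, 0]]

With P the matrix whose columns are e1, ..., e3, [phi]_B = P^(-1) A P.
Column by column: phi(e1) = A e1 = <2, 2, 1>; its B-coordinates <2, -1, 1> give column 1.
Continuing for each basis vector yields [phi]_B = [[2, 0, -3], [-1, -3, -3], [1, 0, 0]].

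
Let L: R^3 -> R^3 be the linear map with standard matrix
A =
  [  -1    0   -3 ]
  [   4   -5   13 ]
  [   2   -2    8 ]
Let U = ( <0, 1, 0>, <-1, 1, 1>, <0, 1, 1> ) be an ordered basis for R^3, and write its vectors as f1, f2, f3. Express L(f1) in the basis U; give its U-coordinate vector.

<-3, 0, -2>

Column 1 of [L]_U is the U-coordinate vector of L(f1).
In standard coordinates L(f1) = A f1 = <0, -5, -2>.
Converting to U: <0, -5, -2> = -3f1 + 0·f2 - 2f3, so the coordinate vector is <-3, 0, -2>.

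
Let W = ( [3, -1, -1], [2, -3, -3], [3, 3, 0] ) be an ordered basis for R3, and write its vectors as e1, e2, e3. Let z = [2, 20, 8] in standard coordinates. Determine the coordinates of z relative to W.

Write z = c_1 e1 + ... + c_3 e3 and solve for the c_i.
Row-reducing the augmented matrix [M | z] gives c = (-2, -2, 4).
Check: -2e1 - 2e2 + 4e3 = [2, 20, 8].

[-2, -2, 4]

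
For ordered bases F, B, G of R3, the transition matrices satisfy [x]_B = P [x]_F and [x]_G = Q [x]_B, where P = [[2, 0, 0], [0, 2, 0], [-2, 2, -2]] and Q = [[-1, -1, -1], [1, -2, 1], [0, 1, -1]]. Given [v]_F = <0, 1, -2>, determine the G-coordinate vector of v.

First [v]_B = P [v]_F = <0, 2, 6>.
Then [v]_G = Q [v]_B = <-8, 2, -4>.

<-8, 2, -4>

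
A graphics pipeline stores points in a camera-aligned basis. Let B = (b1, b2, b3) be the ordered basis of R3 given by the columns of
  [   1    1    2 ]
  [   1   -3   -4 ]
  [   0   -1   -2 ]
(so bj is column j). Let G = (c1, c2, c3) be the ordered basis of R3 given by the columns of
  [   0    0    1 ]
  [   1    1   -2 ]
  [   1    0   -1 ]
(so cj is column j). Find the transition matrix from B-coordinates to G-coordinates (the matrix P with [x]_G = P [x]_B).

Take x = bj: its B-coordinates are the j-th standard unit vector, so P e_j — column j of P — equals [bj]_G.
b1 = c1 + 2c2 + c3, giving column 1 = [1, 2, 1]; repeating for each j gives P = [[1, 0, 0], [2, -1, 0], [1, 1, 2]].

[[1, 0, 0], [2, -1, 0], [1, 1, 2]]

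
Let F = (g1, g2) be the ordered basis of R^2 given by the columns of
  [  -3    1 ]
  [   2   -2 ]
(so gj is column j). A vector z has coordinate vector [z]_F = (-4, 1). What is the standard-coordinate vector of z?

(13, -10)

z = M [z]_F, where M has columns g1, g2.
Carrying out the matrix-vector product, z = (13, -10).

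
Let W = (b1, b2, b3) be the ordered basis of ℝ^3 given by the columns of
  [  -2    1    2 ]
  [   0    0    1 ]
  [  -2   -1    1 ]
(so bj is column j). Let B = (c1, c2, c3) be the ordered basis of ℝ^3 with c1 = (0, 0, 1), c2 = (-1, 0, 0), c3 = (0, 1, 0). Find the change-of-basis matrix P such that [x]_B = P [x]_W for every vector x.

[[-2, -1, 1], [2, -1, -2], [0, 0, 1]]

Take x = bj: its W-coordinates are the j-th standard unit vector, so P e_j — column j of P — equals [bj]_B.
b1 = -2c1 + 2c2 + 0·c3, giving column 1 = (-2, 2, 0); repeating for each j gives P = [[-2, -1, 1], [2, -1, -2], [0, 0, 1]].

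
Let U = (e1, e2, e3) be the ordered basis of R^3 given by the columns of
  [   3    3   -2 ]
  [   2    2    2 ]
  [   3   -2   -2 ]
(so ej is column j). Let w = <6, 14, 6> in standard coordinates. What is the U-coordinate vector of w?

Write w = c_1 e1 + ... + c_3 e3 and solve for the c_i.
Gaussian elimination on [M | w] yields c = (4, 0, 3).
Check: 4e1 + 0·e2 + 3e3 = <6, 14, 6>.

<4, 0, 3>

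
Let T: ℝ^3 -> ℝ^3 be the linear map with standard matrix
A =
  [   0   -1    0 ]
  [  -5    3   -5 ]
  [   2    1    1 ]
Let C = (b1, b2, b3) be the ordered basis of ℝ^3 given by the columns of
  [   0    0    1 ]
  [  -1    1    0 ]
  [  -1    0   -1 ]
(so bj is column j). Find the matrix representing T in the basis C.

[[1, 0, -1], [3, 3, -1], [1, -1, 0]]

Let P have columns b1, ..., b3. Then [T]_C = P^(-1) A P.
Here det P = 1, so P^(-1) is integer; computing A P first and then P^(-1)(A P) gives [[1, 0, -1], [3, 3, -1], [1, -1, 0]].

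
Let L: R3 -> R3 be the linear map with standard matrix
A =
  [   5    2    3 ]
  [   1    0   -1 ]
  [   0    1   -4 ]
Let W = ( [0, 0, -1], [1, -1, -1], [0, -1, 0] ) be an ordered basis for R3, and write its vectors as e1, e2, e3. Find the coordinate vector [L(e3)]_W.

[3, -2, 2]

Compute L(e3) = A e3 = [-2, 0, -1] in standard coordinates.
Then write this in W-coordinates: solve for y in y_1 e1 + ... + y_3 e3 = [-2, 0, -1].
This gives y = [3, -2, 2], which is column 3 of [L]_W.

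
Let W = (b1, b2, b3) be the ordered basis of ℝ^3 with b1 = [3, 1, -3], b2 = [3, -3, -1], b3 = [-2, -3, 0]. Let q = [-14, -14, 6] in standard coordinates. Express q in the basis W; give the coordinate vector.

We seek scalars with c_1 b1 + ... + c_3 b3 = q; equivalently solve M c = q where the columns of M are b1, ..., b3.
Solving this 3x3 system gives c = (-2, 0, 4).
Check: -2b1 + 0·b2 + 4b3 = [-14, -14, 6].

[-2, 0, 4]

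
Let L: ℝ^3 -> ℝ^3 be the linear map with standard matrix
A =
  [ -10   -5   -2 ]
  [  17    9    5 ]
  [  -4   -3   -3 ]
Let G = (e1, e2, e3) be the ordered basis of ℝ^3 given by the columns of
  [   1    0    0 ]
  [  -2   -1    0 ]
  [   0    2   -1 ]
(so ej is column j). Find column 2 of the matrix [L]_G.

[1, -3, -3]

Compute L(e2) = A e2 = [1, 1, -3] in standard coordinates.
Then write this in G-coordinates: solve for y in y_1 e1 + ... + y_3 e3 = [1, 1, -3].
This gives y = [1, -3, -3], which is column 2 of [L]_G.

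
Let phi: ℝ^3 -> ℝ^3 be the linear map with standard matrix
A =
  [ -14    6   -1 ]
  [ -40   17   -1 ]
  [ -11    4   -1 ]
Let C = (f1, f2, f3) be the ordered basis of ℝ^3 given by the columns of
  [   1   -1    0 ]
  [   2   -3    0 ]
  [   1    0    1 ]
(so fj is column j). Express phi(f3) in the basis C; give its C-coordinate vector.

Compute phi(f3) = A f3 = (-1, -1, -1) in standard coordinates.
Then write this in C-coordinates: solve for y in y_1 f1 + ... + y_3 f3 = (-1, -1, -1).
This gives y = (-2, -1, 1), which is column 3 of [phi]_C.

(-2, -1, 1)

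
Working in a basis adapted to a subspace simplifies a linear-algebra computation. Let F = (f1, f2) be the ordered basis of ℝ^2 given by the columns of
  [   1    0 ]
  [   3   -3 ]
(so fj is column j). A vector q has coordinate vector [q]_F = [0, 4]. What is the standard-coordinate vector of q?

q = M [q]_F, where M has columns f1, f2.
Carrying out the matrix-vector product, q = [0, -12].

[0, -12]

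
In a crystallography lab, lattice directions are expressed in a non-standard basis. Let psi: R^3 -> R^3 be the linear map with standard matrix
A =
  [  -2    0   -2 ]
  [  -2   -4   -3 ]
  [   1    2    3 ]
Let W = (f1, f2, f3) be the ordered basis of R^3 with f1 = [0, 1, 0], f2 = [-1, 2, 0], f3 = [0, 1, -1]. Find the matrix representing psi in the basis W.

[[-2, 1, 2], [0, -2, -2], [-2, -3, 1]]

With P the matrix whose columns are f1, ..., f3, [psi]_W = P^(-1) A P.
Column by column: psi(f1) = A f1 = [0, -4, 2]; its W-coordinates [-2, 0, -2] give column 1.
Continuing for each basis vector yields [psi]_W = [[-2, 1, 2], [0, -2, -2], [-2, -3, 1]].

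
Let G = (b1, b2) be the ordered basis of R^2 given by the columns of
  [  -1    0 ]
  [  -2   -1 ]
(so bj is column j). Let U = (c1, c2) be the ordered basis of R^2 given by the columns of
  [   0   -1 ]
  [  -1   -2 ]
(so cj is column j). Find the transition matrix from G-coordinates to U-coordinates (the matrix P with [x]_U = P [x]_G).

Column j of P is [bj]_U, since P maps G-coordinates to U-coordinates.
Expressing b1 in U: b1 = 0·c1 + c2, so column 1 of P is (0, 1).
Doing the same for each bj gives P = [[0, 1], [1, 0]].

[[0, 1], [1, 0]]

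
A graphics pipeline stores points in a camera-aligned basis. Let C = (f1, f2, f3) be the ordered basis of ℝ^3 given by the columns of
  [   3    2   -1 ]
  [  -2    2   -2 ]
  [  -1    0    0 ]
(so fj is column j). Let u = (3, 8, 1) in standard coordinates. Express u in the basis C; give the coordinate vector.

(-1, 3, 0)

We seek scalars with c_1 f1 + ... + c_3 f3 = u; equivalently solve M c = u where the columns of M are f1, ..., f3.
Solving this 3x3 system gives c = (-1, 3, 0).
Check: -f1 + 3f2 + 0·f3 = (3, 8, 1).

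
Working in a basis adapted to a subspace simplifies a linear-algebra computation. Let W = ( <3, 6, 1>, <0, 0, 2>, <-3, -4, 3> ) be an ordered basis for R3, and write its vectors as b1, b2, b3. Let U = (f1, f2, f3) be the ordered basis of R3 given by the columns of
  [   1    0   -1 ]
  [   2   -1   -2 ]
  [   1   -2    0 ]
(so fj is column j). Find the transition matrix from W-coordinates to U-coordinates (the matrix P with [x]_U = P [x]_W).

Let M have columns bj and N have columns fj. Then for every x, N [x]_U = x = M [x]_W, so P = N^(-1) M.
Since det N = -1, N^(-1) has integer entries; multiplying gives P = [[1, 2, -1], [0, 0, -2], [-2, 2, 2]].

[[1, 2, -1], [0, 0, -2], [-2, 2, 2]]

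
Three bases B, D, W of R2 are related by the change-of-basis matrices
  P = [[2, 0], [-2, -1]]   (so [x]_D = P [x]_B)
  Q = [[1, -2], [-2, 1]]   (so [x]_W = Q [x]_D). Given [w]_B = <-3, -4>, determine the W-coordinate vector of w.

<-26, 22>

Composing the changes, [w]_W = Q P [w]_B.
Q P = [[6, 2], [-6, -1]]; applying this to <-3, -4> gives <-26, 22>.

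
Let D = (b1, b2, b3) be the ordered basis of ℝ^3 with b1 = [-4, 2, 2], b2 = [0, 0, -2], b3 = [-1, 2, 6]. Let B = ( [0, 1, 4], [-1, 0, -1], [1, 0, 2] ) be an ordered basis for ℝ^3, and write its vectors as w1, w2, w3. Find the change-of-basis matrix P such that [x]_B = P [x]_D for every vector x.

[[2, 0, 2], [2, -2, 0], [-2, -2, -1]]

Let M have columns bj and N have columns wj. Then for every x, N [x]_B = x = M [x]_D, so P = N^(-1) M.
Since det N = 1, N^(-1) has integer entries; multiplying gives P = [[2, 0, 2], [2, -2, 0], [-2, -2, -1]].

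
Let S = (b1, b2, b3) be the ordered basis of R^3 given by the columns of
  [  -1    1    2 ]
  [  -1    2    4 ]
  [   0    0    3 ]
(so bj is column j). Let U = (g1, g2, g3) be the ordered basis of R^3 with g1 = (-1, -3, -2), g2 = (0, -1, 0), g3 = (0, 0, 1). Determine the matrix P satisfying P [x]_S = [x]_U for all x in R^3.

Column j of P is [bj]_U, since P maps S-coordinates to U-coordinates.
Expressing b1 in U: b1 = g1 - 2g2 + 2g3, so column 1 of P is (1, -2, 2).
Doing the same for each bj gives P = [[1, -1, -2], [-2, 1, 2], [2, -2, -1]].

[[1, -1, -2], [-2, 1, 2], [2, -2, -1]]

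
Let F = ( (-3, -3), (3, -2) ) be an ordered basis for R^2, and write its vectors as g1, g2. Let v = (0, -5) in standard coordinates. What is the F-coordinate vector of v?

[v]_F is the unique c with M c = v, where M has columns g1, g2.
System: -3c_1 + 3c_2 = 0, -3c_1 - 2c_2 = -5; solving gives c_1 = 1, c_2 = 1.
Check: g1 + g2 = (0, -5).

(1, 1)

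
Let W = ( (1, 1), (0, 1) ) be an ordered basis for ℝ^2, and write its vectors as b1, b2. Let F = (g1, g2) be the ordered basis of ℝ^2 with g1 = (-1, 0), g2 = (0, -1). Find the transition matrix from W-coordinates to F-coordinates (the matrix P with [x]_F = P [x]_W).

[[-1, 0], [-1, -1]]

Let M have columns bj and N have columns gj. Then for every x, N [x]_F = x = M [x]_W, so P = N^(-1) M.
Since det N = 1, N^(-1) has integer entries; multiplying gives P = [[-1, 0], [-1, -1]].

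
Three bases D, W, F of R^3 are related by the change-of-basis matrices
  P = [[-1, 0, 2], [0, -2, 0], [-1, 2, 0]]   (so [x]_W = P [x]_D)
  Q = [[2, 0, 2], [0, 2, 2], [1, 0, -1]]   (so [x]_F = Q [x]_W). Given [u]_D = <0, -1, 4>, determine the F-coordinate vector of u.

<12, 0, 10>

Composing the changes, [u]_F = Q P [u]_D.
Q P = [[-4, 4, 4], [-2, 0, 0], [0, -2, 2]]; applying this to <0, -1, 4> gives <12, 0, 10>.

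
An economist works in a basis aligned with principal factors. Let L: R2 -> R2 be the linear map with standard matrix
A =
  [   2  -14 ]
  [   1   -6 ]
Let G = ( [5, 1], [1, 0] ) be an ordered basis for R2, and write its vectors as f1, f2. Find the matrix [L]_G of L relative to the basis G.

The j-th column of [L]_G is [L(fj)]_G.
L(f1) = A f1 = [-4, -1] = -f1 + f2, so column 1 is [-1, 1].
Repeating for f2 and assembling the columns gives [[-1, 1], [1, -3]].

[[-1, 1], [1, -3]]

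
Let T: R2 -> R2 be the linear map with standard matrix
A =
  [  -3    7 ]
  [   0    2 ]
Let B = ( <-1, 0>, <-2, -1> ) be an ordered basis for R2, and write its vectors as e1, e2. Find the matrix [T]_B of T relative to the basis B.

Let P have columns e1, e2. Then [T]_B = P^(-1) A P.
Here det P = 1, so P^(-1) is integer; computing A P first and then P^(-1)(A P) gives [[-3, -3], [0, 2]].

[[-3, -3], [0, 2]]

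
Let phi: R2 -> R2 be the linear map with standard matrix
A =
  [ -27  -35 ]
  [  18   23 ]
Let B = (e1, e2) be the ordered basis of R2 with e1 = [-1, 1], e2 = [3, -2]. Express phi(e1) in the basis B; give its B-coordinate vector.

Compute phi(e1) = A e1 = [-8, 5] in standard coordinates.
Then write this in B-coordinates: solve for y in y_1 e1 + y_2 e2 = [-8, 5].
This gives y = [-1, -3], which is column 1 of [phi]_B.

[-1, -3]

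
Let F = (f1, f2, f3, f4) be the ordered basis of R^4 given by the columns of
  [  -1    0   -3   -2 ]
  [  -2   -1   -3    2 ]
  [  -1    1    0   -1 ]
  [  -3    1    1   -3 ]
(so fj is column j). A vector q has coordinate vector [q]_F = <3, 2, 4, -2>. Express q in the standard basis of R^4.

<-11, -24, 1, 3>

q = M [q]_F, where M has columns f1, ..., f4.
Carrying out the matrix-vector product, q = <-11, -24, 1, 3>.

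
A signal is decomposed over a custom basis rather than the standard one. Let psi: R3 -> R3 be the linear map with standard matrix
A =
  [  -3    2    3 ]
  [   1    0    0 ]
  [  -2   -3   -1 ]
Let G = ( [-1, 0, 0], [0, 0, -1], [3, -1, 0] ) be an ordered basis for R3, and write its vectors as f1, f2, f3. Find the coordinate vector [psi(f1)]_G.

Compute psi(f1) = A f1 = [3, -1, 2] in standard coordinates.
Then write this in G-coordinates: solve for y in y_1 f1 + ... + y_3 f3 = [3, -1, 2].
This gives y = [0, -2, 1], which is column 1 of [psi]_G.

[0, -2, 1]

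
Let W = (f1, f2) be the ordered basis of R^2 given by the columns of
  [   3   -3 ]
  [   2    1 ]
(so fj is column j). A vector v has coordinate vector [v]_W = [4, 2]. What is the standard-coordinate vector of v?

v = M [v]_W, where M has columns f1, f2.
Carrying out the matrix-vector product, v = [6, 10].

[6, 10]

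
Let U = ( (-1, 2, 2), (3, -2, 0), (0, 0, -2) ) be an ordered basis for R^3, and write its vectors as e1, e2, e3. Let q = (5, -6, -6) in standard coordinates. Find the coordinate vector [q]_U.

We seek scalars with c_1 e1 + ... + c_3 e3 = q; equivalently solve M c = q where the columns of M are e1, ..., e3.
Row-reducing the augmented matrix [M | q] gives c = (-2, 1, 1).
Check: -2e1 + e2 + e3 = (5, -6, -6).

(-2, 1, 1)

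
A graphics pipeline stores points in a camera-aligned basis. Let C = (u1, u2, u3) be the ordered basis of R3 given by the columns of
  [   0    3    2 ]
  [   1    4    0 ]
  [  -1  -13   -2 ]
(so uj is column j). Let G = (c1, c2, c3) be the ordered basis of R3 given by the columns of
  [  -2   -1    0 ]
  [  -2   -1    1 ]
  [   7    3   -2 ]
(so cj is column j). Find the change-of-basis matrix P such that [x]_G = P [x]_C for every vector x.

Take x = uj: its C-coordinates are the j-th standard unit vector, so P e_j — column j of P — equals [uj]_G.
u1 = c1 - 2c2 + c3, giving column 1 = (1, -2, 1); repeating for each j gives P = [[1, -2, 0], [-2, 1, -2], [1, 1, -2]].

[[1, -2, 0], [-2, 1, -2], [1, 1, -2]]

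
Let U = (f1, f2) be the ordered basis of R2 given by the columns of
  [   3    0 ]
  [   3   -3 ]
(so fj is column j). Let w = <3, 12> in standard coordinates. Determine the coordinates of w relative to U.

<1, -3>

[w]_U is the unique c with M c = w, where M has columns f1, f2.
System: 3c_1 + 0c_2 = 3, 3c_1 - 3c_2 = 12; solving gives c_1 = 1, c_2 = -3.
Check: f1 - 3f2 = <3, 12>.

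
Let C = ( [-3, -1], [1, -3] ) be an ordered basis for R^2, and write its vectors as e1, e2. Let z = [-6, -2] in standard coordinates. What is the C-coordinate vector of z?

[2, 0]

Write z = c_1 e1 + c_2 e2 and solve for the c_i.
System: -3c_1 + c_2 = -6, -c_1 - 3c_2 = -2; solving gives c_1 = 2, c_2 = 0.
Check: 2e1 + 0·e2 = [-6, -2].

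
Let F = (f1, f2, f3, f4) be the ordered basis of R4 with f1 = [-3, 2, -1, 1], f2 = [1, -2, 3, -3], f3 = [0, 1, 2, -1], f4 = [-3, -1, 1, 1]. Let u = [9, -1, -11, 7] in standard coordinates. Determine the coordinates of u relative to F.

[-3, -3, -2, -1]

Write u = c_1 f1 + ... + c_4 f4 and solve for the c_i.
Row-reducing the augmented matrix [M | u] gives c = (-3, -3, -2, -1).
Check: -3f1 - 3f2 - 2f3 - f4 = [9, -1, -11, 7].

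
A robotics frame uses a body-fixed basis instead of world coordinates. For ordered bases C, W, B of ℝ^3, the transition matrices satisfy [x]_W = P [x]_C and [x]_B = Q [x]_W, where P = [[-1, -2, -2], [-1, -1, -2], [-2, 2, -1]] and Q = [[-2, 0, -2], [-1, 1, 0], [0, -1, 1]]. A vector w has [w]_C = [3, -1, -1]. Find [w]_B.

First [w]_W = P [w]_C = [1, 0, -7].
Then [w]_B = Q [w]_W = [12, -1, -7].

[12, -1, -7]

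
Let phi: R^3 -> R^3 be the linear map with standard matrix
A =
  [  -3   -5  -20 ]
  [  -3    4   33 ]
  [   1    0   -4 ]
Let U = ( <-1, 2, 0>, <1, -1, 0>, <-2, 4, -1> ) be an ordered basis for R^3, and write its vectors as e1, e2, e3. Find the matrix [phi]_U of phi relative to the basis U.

[[2, -3, -1], [-3, -3, 1], [1, -1, -2]]

With P the matrix whose columns are e1, ..., e3, [phi]_U = P^(-1) A P.
Column by column: phi(e1) = A e1 = <-7, 11, -1>; its U-coordinates <2, -3, 1> give column 1.
Continuing for each basis vector yields [phi]_U = [[2, -3, -1], [-3, -3, 1], [1, -1, -2]].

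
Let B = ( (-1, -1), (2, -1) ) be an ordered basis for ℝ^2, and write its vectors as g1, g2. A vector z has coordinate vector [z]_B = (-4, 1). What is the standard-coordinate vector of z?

(6, 3)

z = M [z]_B, where M has columns g1, g2.
Carrying out the matrix-vector product, z = (6, 3).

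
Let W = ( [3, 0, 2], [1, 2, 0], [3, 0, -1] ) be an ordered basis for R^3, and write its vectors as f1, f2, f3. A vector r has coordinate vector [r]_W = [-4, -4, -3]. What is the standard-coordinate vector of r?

By definition r = -4f1 - 4f2 - 3f3.
Summing componentwise gives [-25, -8, -5].

[-25, -8, -5]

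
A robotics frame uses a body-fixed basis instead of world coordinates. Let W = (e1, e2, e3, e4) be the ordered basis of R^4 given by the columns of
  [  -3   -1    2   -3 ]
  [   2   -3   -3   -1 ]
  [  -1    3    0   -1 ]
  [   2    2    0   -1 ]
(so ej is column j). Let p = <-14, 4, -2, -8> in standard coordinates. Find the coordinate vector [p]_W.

<-2, 0, -4, 4>

[p]_W is the unique c with M c = p, where M has columns e1, ..., e4.
Row-reducing the augmented matrix [M | p] gives c = (-2, 0, -4, 4).
Check: -2e1 + 0·e2 - 4e3 + 4e4 = <-14, 4, -2, -8>.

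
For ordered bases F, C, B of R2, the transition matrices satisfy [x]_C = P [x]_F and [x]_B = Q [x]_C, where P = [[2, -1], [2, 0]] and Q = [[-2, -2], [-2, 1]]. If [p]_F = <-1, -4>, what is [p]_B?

<0, -6>

First [p]_C = P [p]_F = <2, -2>.
Then [p]_B = Q [p]_C = <0, -6>.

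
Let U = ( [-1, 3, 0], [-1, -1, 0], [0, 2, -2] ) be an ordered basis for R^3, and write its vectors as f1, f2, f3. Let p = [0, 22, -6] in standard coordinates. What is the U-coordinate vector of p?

We seek scalars with c_1 f1 + ... + c_3 f3 = p; equivalently solve M c = p where the columns of M are f1, ..., f3.
Solving this 3x3 system gives c = (4, -4, 3).
Check: 4f1 - 4f2 + 3f3 = [0, 22, -6].

[4, -4, 3]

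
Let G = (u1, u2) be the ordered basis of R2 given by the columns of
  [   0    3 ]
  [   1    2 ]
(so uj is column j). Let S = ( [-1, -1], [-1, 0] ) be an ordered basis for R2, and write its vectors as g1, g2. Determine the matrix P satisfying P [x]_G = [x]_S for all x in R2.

[[-1, -2], [1, -1]]

Take x = uj: its G-coordinates are the j-th standard unit vector, so P e_j — column j of P — equals [uj]_S.
u1 = -g1 + g2, giving column 1 = [-1, 1]; repeating for each j gives P = [[-1, -2], [1, -1]].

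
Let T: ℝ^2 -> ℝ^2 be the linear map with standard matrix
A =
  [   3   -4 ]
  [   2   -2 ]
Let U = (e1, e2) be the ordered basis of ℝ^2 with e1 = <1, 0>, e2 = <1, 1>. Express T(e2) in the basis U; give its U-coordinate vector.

<-1, 0>

Column 2 of [T]_U is the U-coordinate vector of T(e2).
In standard coordinates T(e2) = A e2 = <-1, 0>.
Converting to U: <-1, 0> = -e1 + 0·e2, so the coordinate vector is <-1, 0>.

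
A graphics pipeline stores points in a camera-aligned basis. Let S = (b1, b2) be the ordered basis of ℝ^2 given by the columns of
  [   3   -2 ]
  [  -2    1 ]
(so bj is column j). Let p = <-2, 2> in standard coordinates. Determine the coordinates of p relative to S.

<-2, -2>

[p]_S is the unique c with M c = p, where M has columns b1, b2.
System: 3c_1 - 2c_2 = -2, -2c_1 + c_2 = 2; solving gives c_1 = -2, c_2 = -2.
Check: -2b1 - 2b2 = <-2, 2>.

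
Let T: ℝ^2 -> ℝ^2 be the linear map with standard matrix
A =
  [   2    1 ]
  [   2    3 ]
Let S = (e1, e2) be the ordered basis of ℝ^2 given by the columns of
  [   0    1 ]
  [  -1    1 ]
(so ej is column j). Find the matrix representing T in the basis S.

[[2, -2], [-1, 3]]

Let P have columns e1, e2. Then [T]_S = P^(-1) A P.
Here det P = 1, so P^(-1) is integer; computing A P first and then P^(-1)(A P) gives [[2, -2], [-1, 3]].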